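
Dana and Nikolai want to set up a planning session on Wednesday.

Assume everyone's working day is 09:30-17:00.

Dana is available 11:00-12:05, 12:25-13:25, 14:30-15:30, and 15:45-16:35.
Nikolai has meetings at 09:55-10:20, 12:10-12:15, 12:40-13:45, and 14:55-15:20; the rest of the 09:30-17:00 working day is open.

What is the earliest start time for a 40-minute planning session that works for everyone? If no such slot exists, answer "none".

11:00

Nikolai free within 09:30–17:00: 09:30–09:55, 10:20–12:10, 12:15–12:40, 13:45–14:55, 15:20–17:00.
Dana ∩ Nikolai: 11:00–12:05, 12:25–12:40, 14:30–14:55, 15:20–15:30, 15:45–16:35.
Windows ≥ 40 min: 11:00–12:05, 15:45–16:35.
Earliest such window starts at 11:00.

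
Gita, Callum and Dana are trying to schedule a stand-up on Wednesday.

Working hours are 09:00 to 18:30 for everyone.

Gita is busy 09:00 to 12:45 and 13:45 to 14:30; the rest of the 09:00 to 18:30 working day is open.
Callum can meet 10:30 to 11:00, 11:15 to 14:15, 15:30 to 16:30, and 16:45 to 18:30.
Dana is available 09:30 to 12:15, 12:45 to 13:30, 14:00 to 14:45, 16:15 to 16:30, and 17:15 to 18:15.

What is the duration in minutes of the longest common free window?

Gita free within 09:00–18:30: 12:45–13:45, 14:30–18:30.
Gita ∩ Callum: 12:45–13:45, 15:30–16:30, 16:45–18:30.
Gita ∩ Callum ∩ Dana: 12:45–13:30, 16:15–16:30, 17:15–18:15.
Common window lengths: 45, 15, 60 min; longest is 60.

60 minutes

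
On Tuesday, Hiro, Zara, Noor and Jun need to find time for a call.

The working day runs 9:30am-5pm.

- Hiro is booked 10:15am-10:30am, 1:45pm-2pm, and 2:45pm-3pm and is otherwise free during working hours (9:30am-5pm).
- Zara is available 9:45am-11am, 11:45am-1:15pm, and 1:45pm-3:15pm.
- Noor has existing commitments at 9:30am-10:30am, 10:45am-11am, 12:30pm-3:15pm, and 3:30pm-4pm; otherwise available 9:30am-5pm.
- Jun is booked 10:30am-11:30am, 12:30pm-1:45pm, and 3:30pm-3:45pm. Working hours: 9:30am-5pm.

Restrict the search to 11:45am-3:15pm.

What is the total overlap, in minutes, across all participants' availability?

Hiro free within 09:30–17:00: 09:30–10:15, 10:30–13:45, 14:00–14:45, 15:00–17:00.
Noor free within 09:30–17:00: 10:30–10:45, 11:00–12:30, 15:15–15:30, 16:00–17:00.
Jun free within 09:30–17:00: 09:30–10:30, 11:30–12:30, 13:45–15:30, 15:45–17:00.
Hiro ∩ Zara: 09:45–10:15, 10:30–11:00, 11:45–13:15, 14:00–14:45, 15:00–15:15.
Hiro ∩ Zara ∩ Noor: 10:30–10:45, 11:45–12:30.
Hiro ∩ Zara ∩ Noor ∩ Jun: 11:45–12:30.
Restricted to 11:45–15:15: 11:45–12:30.
Total common minutes: 45.

45 minutes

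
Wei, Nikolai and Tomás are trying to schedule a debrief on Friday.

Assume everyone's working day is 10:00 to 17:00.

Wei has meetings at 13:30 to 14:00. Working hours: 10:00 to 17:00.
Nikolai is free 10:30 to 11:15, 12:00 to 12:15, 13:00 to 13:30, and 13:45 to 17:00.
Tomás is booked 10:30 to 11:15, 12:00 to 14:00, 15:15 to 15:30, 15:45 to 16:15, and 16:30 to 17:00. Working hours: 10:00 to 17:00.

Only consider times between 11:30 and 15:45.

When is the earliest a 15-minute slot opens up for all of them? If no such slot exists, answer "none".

Wei free within 10:00–17:00: 10:00–13:30, 14:00–17:00.
Tomás free within 10:00–17:00: 10:00–10:30, 11:15–12:00, 14:00–15:15, 15:30–15:45, 16:15–16:30.
Wei ∩ Nikolai: 10:30–11:15, 12:00–12:15, 13:00–13:30, 14:00–17:00.
Wei ∩ Nikolai ∩ Tomás: 14:00–15:15, 15:30–15:45, 16:15–16:30.
Restricted to 11:30–15:45: 14:00–15:15, 15:30–15:45.
Windows ≥ 15 min: 14:00–15:15, 15:30–15:45.
Earliest such window starts at 14:00.

14:00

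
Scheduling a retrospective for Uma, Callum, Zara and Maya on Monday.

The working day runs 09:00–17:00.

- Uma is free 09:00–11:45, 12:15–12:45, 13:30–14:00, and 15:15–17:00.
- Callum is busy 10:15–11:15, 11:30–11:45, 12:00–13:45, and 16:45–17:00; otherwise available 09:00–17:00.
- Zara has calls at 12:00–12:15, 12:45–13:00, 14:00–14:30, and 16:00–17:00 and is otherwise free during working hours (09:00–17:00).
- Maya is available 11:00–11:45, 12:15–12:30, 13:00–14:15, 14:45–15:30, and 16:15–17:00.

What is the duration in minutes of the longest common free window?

Callum free within 09:00–17:00: 09:00–10:15, 11:15–11:30, 11:45–12:00, 13:45–16:45.
Zara free within 09:00–17:00: 09:00–12:00, 12:15–12:45, 13:00–14:00, 14:30–16:00.
Uma ∩ Callum: 09:00–10:15, 11:15–11:30, 13:45–14:00, 15:15–16:45.
Uma ∩ Callum ∩ Zara: 09:00–10:15, 11:15–11:30, 13:45–14:00, 15:15–16:00.
Uma ∩ Callum ∩ Zara ∩ Maya: 11:15–11:30, 13:45–14:00, 15:15–15:30.
Common window lengths: 15, 15, 15 min; longest is 15.

15 minutes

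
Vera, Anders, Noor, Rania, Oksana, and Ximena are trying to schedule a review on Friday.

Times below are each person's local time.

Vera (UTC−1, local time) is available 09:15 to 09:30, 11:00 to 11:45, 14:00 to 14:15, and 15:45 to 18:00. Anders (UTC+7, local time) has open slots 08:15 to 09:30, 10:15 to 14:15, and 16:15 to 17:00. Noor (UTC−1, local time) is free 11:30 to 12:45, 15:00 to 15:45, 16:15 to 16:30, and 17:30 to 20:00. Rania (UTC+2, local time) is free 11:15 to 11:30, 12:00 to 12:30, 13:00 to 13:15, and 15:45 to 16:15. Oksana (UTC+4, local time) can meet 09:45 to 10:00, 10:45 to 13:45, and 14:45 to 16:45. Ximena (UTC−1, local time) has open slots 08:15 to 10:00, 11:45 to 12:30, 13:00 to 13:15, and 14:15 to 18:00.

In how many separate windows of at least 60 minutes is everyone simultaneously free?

Vera → UTC: 10:15–10:30, 12:00–12:45, 15:00–15:15, 16:45–19:00.
Anders → UTC: 01:15–02:30, 03:15–07:15, 09:15–10:00.
Noor → UTC: 12:30–13:45, 16:00–16:45, 17:15–17:30, 18:30–21:00.
Rania → UTC: 09:15–09:30, 10:00–10:30, 11:00–11:15, 13:45–14:15.
Oksana → UTC: 05:45–06:00, 06:45–09:45, 10:45–12:45.
Ximena → UTC: 09:15–11:00, 12:45–13:30, 14:00–14:15, 15:15–19:00.
Vera ∩ Anders: (none).
Vera ∩ Anders ∩ Noor: (none).
Vera ∩ Anders ∩ Noor ∩ Rania: (none).
Vera ∩ Anders ∩ Noor ∩ Rania ∩ Oksana: (none).
Vera ∩ Anders ∩ Noor ∩ Rania ∩ Oksana ∩ Ximena: (none).
Windows ≥ 60 min: (none).
That's 0 windows.

0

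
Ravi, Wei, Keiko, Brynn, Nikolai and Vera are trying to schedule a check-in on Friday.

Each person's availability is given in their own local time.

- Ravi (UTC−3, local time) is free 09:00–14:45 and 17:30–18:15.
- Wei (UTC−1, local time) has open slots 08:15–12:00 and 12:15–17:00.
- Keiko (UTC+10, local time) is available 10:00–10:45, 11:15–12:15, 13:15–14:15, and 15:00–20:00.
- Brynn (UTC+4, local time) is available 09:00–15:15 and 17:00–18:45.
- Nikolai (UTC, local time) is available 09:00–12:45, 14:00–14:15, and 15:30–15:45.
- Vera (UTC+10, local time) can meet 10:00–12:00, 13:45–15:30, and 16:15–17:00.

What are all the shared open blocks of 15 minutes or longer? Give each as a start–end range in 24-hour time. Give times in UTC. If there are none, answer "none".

Ravi → UTC: 12:00–17:45, 20:30–21:15.
Wei → UTC: 09:15–13:00, 13:15–18:00.
Keiko → UTC: 00:00–00:45, 01:15–02:15, 03:15–04:15, 05:00–10:00.
Brynn → UTC: 05:00–11:15, 13:00–14:45.
Nikolai → UTC: 09:00–12:45, 14:00–14:15, 15:30–15:45.
Vera → UTC: 00:00–02:00, 03:45–05:30, 06:15–07:00.
Ravi ∩ Wei: 12:00–13:00, 13:15–17:45.
Ravi ∩ Wei ∩ Keiko: (none).
Ravi ∩ Wei ∩ Keiko ∩ Brynn: (none).
Ravi ∩ Wei ∩ Keiko ∩ Brynn ∩ Nikolai: (none).
Ravi ∩ Wei ∩ Keiko ∩ Brynn ∩ Nikolai ∩ Vera: (none).
Windows ≥ 15 min: (none).

none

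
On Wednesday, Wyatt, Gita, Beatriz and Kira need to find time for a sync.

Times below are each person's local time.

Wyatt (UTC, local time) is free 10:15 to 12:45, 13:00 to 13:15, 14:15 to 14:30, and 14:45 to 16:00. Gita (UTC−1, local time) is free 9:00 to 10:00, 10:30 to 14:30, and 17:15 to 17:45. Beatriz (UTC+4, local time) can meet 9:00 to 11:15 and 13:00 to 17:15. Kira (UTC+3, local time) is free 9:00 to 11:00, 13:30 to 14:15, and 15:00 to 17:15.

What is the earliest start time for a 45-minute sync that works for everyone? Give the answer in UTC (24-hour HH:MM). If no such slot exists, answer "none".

12:00

Wyatt → UTC: 10:15–12:45, 13:00–13:15, 14:15–14:30, 14:45–16:00.
Gita → UTC: 10:00–11:00, 11:30–15:30, 18:15–18:45.
Beatriz → UTC: 05:00–07:15, 09:00–13:15.
Kira → UTC: 06:00–08:00, 10:30–11:15, 12:00–14:15.
Wyatt ∩ Gita: 10:15–11:00, 11:30–12:45, 13:00–13:15, 14:15–14:30, 14:45–15:30.
Wyatt ∩ Gita ∩ Beatriz: 10:15–11:00, 11:30–12:45, 13:00–13:15.
Wyatt ∩ Gita ∩ Beatriz ∩ Kira: 10:30–11:00, 12:00–12:45, 13:00–13:15.
Windows ≥ 45 min: 12:00–12:45.
Earliest such window starts at 12:00.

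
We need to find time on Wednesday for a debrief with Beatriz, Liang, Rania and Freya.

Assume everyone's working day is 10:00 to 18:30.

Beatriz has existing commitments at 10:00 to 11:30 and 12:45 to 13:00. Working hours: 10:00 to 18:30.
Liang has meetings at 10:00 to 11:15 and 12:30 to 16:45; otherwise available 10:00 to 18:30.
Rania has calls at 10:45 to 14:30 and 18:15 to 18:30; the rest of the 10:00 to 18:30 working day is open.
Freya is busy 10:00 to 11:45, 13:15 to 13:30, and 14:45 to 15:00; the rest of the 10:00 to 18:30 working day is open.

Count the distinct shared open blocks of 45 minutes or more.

Beatriz free within 10:00–18:30: 11:30–12:45, 13:00–18:30.
Liang free within 10:00–18:30: 11:15–12:30, 16:45–18:30.
Rania free within 10:00–18:30: 10:00–10:45, 14:30–18:15.
Freya free within 10:00–18:30: 11:45–13:15, 13:30–14:45, 15:00–18:30.
Beatriz ∩ Liang: 11:30–12:30, 16:45–18:30.
Beatriz ∩ Liang ∩ Rania: 16:45–18:15.
Beatriz ∩ Liang ∩ Rania ∩ Freya: 16:45–18:15.
Windows ≥ 45 min: 16:45–18:15.
That's 1 window.

1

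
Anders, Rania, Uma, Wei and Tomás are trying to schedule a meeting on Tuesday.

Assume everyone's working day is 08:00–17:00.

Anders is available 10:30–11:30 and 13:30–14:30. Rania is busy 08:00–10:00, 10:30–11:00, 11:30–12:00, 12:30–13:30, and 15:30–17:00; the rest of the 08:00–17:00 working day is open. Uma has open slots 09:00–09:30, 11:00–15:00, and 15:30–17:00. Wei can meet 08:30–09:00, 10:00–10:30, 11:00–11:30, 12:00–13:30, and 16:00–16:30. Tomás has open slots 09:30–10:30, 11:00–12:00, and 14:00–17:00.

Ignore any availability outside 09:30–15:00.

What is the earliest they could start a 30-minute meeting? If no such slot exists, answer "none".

Rania free within 08:00–17:00: 10:00–10:30, 11:00–11:30, 12:00–12:30, 13:30–15:30.
Anders ∩ Rania: 11:00–11:30, 13:30–14:30.
Anders ∩ Rania ∩ Uma: 11:00–11:30, 13:30–14:30.
Anders ∩ Rania ∩ Uma ∩ Wei: 11:00–11:30.
Anders ∩ Rania ∩ Uma ∩ Wei ∩ Tomás: 11:00–11:30.
Restricted to 09:30–15:00: 11:00–11:30.
Windows ≥ 30 min: 11:00–11:30.
Earliest such window starts at 11:00.

11:00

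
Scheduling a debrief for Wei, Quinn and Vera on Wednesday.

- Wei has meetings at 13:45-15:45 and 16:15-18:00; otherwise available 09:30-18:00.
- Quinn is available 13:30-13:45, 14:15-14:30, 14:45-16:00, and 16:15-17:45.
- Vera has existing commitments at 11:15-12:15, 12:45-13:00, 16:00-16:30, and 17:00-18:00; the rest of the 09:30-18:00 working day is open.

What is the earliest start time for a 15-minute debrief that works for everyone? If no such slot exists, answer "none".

13:30

Wei free within 09:30–18:00: 09:30–13:45, 15:45–16:15.
Vera free within 09:30–18:00: 09:30–11:15, 12:15–12:45, 13:00–16:00, 16:30–17:00.
Wei ∩ Quinn: 13:30–13:45, 15:45–16:00.
Wei ∩ Quinn ∩ Vera: 13:30–13:45, 15:45–16:00.
Windows ≥ 15 min: 13:30–13:45, 15:45–16:00.
Earliest such window starts at 13:30.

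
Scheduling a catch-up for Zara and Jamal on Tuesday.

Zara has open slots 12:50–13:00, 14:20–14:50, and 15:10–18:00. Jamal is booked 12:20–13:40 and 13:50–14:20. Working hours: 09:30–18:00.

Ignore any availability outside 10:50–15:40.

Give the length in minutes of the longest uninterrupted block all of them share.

30 minutes

Jamal free within 09:30–18:00: 09:30–12:20, 13:40–13:50, 14:20–18:00.
Zara ∩ Jamal: 14:20–14:50, 15:10–18:00.
Restricted to 10:50–15:40: 14:20–14:50, 15:10–15:40.
Common window lengths: 30, 30 min; longest is 30.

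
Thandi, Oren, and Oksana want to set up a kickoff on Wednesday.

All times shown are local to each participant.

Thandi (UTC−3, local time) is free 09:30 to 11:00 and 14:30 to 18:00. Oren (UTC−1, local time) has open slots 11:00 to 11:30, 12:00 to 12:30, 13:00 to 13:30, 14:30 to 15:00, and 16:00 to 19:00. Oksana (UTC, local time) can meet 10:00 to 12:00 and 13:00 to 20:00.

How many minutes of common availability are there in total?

180 minutes

Thandi → UTC: 12:30–14:00, 17:30–21:00.
Oren → UTC: 12:00–12:30, 13:00–13:30, 14:00–14:30, 15:30–16:00, 17:00–20:00.
Oksana → UTC: 10:00–12:00, 13:00–20:00.
Thandi ∩ Oren: 13:00–13:30, 17:30–20:00.
Thandi ∩ Oren ∩ Oksana: 13:00–13:30, 17:30–20:00.
Total common minutes: 30 + 150 = 180.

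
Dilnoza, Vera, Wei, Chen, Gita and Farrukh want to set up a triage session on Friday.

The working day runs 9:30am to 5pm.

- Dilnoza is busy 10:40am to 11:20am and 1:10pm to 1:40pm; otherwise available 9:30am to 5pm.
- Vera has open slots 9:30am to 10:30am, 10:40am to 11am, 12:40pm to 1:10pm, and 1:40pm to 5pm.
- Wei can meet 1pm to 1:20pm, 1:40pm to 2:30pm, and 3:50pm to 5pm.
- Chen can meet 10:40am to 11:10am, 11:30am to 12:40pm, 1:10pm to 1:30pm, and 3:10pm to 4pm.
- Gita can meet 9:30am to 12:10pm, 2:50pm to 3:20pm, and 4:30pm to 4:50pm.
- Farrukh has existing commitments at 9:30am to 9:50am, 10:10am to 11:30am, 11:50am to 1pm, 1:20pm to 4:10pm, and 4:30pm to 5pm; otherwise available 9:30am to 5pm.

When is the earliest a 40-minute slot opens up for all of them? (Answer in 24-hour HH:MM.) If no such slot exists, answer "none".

none

Dilnoza free within 09:30–17:00: 09:30–10:40, 11:20–13:10, 13:40–17:00.
Farrukh free within 09:30–17:00: 09:50–10:10, 11:30–11:50, 13:00–13:20, 16:10–16:30.
Dilnoza ∩ Vera: 09:30–10:30, 12:40–13:10, 13:40–17:00.
Dilnoza ∩ Vera ∩ Wei: 13:00–13:10, 13:40–14:30, 15:50–17:00.
Dilnoza ∩ Vera ∩ Wei ∩ Chen: 15:50–16:00.
Dilnoza ∩ Vera ∩ Wei ∩ Chen ∩ Gita: (none).
Dilnoza ∩ Vera ∩ Wei ∩ Chen ∩ Gita ∩ Farrukh: (none).
Windows ≥ 40 min: (none).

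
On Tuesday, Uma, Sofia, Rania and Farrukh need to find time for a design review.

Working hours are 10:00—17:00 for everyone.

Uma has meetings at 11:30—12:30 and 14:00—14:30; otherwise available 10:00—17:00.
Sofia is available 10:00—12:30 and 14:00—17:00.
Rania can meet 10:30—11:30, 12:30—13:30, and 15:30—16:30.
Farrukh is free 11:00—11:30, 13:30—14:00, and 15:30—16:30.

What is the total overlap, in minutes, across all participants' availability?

Uma free within 10:00–17:00: 10:00–11:30, 12:30–14:00, 14:30–17:00.
Uma ∩ Sofia: 10:00–11:30, 14:30–17:00.
Uma ∩ Sofia ∩ Rania: 10:30–11:30, 15:30–16:30.
Uma ∩ Sofia ∩ Rania ∩ Farrukh: 11:00–11:30, 15:30–16:30.
Total common minutes: 30 + 60 = 90.

90 minutes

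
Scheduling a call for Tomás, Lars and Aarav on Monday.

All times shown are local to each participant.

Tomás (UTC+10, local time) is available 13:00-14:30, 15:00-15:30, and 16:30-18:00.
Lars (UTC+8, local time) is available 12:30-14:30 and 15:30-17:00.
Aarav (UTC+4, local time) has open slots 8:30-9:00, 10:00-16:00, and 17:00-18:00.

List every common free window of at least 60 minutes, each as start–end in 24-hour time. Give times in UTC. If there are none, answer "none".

Tomás → UTC: 03:00–04:30, 05:00–05:30, 06:30–08:00.
Lars → UTC: 04:30–06:30, 07:30–09:00.
Aarav → UTC: 04:30–05:00, 06:00–12:00, 13:00–14:00.
Tomás ∩ Lars: 05:00–05:30, 07:30–08:00.
Tomás ∩ Lars ∩ Aarav: 07:30–08:00.
Windows ≥ 60 min: (none).

none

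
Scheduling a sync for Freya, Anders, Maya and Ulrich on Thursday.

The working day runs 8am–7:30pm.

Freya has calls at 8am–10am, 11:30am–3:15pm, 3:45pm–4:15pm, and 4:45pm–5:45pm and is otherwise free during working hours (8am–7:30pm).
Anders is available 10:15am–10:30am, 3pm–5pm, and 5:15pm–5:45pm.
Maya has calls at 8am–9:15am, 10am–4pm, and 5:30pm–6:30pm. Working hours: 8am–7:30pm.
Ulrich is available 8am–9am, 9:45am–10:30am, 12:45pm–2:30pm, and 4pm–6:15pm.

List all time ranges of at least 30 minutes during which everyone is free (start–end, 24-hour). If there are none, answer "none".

Freya free within 08:00–19:30: 10:00–11:30, 15:15–15:45, 16:15–16:45, 17:45–19:30.
Maya free within 08:00–19:30: 09:15–10:00, 16:00–17:30, 18:30–19:30.
Freya ∩ Anders: 10:15–10:30, 15:15–15:45, 16:15–16:45.
Freya ∩ Anders ∩ Maya: 16:15–16:45.
Freya ∩ Anders ∩ Maya ∩ Ulrich: 16:15–16:45.
Windows ≥ 30 min: 16:15–16:45.

16:15–16:45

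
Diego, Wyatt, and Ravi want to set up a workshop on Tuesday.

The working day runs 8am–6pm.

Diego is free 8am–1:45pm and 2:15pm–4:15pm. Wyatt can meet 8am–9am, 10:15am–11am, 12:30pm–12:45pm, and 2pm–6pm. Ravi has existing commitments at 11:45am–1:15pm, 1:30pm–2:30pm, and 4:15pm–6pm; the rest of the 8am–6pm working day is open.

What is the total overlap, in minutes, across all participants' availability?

Ravi free within 08:00–18:00: 08:00–11:45, 13:15–13:30, 14:30–16:15.
Diego ∩ Wyatt: 08:00–09:00, 10:15–11:00, 12:30–12:45, 14:15–16:15.
Diego ∩ Wyatt ∩ Ravi: 08:00–09:00, 10:15–11:00, 14:30–16:15.
Total common minutes: 60 + 45 + 105 = 210.

210 minutes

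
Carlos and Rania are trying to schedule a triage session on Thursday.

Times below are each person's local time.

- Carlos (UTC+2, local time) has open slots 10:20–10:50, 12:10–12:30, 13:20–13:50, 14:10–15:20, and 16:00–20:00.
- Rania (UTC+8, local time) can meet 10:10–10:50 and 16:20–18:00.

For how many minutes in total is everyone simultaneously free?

Carlos → UTC: 08:20–08:50, 10:10–10:30, 11:20–11:50, 12:10–13:20, 14:00–18:00.
Rania → UTC: 02:10–02:50, 08:20–10:00.
Carlos ∩ Rania: 08:20–08:50.
Total common minutes: 30.

30 minutes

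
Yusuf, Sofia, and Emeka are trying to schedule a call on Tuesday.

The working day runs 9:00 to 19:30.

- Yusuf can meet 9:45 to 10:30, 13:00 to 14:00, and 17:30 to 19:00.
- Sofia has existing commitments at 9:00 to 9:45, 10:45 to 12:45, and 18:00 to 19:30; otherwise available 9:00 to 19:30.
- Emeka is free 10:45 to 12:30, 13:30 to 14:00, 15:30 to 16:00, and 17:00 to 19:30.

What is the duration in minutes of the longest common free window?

Sofia free within 09:00–19:30: 09:45–10:45, 12:45–18:00.
Yusuf ∩ Sofia: 09:45–10:30, 13:00–14:00, 17:30–18:00.
Yusuf ∩ Sofia ∩ Emeka: 13:30–14:00, 17:30–18:00.
Common window lengths: 30, 30 min; longest is 30.

30 minutes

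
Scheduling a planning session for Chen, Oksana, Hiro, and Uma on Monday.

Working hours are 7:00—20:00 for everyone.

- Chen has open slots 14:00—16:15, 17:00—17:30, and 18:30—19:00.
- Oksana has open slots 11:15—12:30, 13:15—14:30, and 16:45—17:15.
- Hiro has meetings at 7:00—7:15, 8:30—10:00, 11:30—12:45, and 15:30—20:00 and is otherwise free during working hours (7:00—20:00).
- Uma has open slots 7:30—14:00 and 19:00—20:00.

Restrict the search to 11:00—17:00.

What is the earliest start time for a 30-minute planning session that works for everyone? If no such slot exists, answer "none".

Hiro free within 07:00–20:00: 07:15–08:30, 10:00–11:30, 12:45–15:30.
Chen ∩ Oksana: 14:00–14:30, 17:00–17:15.
Chen ∩ Oksana ∩ Hiro: 14:00–14:30.
Chen ∩ Oksana ∩ Hiro ∩ Uma: (none).
Restricted to 11:00–17:00: (none).
Windows ≥ 30 min: (none).

none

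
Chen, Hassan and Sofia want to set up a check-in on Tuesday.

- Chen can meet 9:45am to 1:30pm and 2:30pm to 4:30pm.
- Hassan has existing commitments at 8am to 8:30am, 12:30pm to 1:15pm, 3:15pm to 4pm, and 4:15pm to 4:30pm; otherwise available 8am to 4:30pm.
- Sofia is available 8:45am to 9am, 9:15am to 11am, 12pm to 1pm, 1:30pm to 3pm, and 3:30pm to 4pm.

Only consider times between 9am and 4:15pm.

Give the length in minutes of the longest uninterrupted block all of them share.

Hassan free within 08:00–16:30: 08:30–12:30, 13:15–15:15, 16:00–16:15.
Chen ∩ Hassan: 09:45–12:30, 13:15–13:30, 14:30–15:15, 16:00–16:15.
Chen ∩ Hassan ∩ Sofia: 09:45–11:00, 12:00–12:30, 14:30–15:00.
Restricted to 09:00–16:15: 09:45–11:00, 12:00–12:30, 14:30–15:00.
Common window lengths: 75, 30, 30 min; longest is 75.

75 minutes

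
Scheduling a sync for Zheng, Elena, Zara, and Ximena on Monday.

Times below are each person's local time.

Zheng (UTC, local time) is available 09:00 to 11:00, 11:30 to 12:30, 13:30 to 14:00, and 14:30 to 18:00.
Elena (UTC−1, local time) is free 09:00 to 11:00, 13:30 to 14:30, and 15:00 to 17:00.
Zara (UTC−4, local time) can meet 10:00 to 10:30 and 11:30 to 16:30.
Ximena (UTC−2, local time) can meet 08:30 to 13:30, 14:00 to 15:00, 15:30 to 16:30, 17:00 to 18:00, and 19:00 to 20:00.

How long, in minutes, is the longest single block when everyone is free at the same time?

60 minutes

Zheng → UTC: 09:00–11:00, 11:30–12:30, 13:30–14:00, 14:30–18:00.
Elena → UTC: 10:00–12:00, 14:30–15:30, 16:00–18:00.
Zara → UTC: 14:00–14:30, 15:30–20:30.
Ximena → UTC: 10:30–15:30, 16:00–17:00, 17:30–18:30, 19:00–20:00, 21:00–22:00.
Zheng ∩ Elena: 10:00–11:00, 11:30–12:00, 14:30–15:30, 16:00–18:00.
Zheng ∩ Elena ∩ Zara: 16:00–18:00.
Zheng ∩ Elena ∩ Zara ∩ Ximena: 16:00–17:00, 17:30–18:00.
Common window lengths: 60, 30 min; longest is 60.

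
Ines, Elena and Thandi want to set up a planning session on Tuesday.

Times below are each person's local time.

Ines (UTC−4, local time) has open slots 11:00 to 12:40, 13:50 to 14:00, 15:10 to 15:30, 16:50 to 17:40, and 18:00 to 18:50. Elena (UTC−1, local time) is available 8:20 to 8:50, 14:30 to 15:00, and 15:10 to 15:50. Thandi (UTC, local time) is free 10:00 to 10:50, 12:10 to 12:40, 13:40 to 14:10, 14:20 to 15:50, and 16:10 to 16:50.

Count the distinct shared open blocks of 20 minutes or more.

2

Ines → UTC: 15:00–16:40, 17:50–18:00, 19:10–19:30, 20:50–21:40, 22:00–22:50.
Elena → UTC: 09:20–09:50, 15:30–16:00, 16:10–16:50.
Thandi → UTC: 10:00–10:50, 12:10–12:40, 13:40–14:10, 14:20–15:50, 16:10–16:50.
Ines ∩ Elena: 15:30–16:00, 16:10–16:40.
Ines ∩ Elena ∩ Thandi: 15:30–15:50, 16:10–16:40.
Windows ≥ 20 min: 15:30–15:50, 16:10–16:40.
That's 2 windows.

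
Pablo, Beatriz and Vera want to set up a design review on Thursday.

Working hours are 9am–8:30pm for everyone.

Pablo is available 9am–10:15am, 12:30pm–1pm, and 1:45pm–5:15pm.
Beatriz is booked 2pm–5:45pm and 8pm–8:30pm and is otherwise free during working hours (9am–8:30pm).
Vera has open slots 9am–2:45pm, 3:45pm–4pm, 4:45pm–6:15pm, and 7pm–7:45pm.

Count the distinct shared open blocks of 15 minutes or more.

Beatriz free within 09:00–20:30: 09:00–14:00, 17:45–20:00.
Pablo ∩ Beatriz: 09:00–10:15, 12:30–13:00, 13:45–14:00.
Pablo ∩ Beatriz ∩ Vera: 09:00–10:15, 12:30–13:00, 13:45–14:00.
Windows ≥ 15 min: 09:00–10:15, 12:30–13:00, 13:45–14:00.
That's 3 windows.

3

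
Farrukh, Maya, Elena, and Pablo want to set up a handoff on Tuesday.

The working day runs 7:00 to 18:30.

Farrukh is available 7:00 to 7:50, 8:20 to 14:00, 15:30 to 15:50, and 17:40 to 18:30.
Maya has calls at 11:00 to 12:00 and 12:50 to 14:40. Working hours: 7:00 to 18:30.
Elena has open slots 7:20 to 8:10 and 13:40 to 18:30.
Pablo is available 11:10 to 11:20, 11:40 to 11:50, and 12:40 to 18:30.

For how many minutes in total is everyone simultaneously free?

Maya free within 07:00–18:30: 07:00–11:00, 12:00–12:50, 14:40–18:30.
Farrukh ∩ Maya: 07:00–07:50, 08:20–11:00, 12:00–12:50, 15:30–15:50, 17:40–18:30.
Farrukh ∩ Maya ∩ Elena: 07:20–07:50, 15:30–15:50, 17:40–18:30.
Farrukh ∩ Maya ∩ Elena ∩ Pablo: 15:30–15:50, 17:40–18:30.
Total common minutes: 20 + 50 = 70.

70 minutes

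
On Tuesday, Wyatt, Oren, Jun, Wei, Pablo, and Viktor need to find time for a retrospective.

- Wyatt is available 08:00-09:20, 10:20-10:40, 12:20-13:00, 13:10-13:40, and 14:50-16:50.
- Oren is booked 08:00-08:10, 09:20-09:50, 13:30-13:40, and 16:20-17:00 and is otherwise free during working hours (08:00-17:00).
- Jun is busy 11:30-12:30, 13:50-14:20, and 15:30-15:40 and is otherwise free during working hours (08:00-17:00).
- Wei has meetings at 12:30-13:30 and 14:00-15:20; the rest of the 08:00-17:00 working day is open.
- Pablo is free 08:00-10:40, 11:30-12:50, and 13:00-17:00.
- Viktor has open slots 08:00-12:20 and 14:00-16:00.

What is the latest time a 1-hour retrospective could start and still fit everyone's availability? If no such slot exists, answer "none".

08:20

Oren free within 08:00–17:00: 08:10–09:20, 09:50–13:30, 13:40–16:20.
Jun free within 08:00–17:00: 08:00–11:30, 12:30–13:50, 14:20–15:30, 15:40–17:00.
Wei free within 08:00–17:00: 08:00–12:30, 13:30–14:00, 15:20–17:00.
Wyatt ∩ Oren: 08:10–09:20, 10:20–10:40, 12:20–13:00, 13:10–13:30, 14:50–16:20.
Wyatt ∩ Oren ∩ Jun: 08:10–09:20, 10:20–10:40, 12:30–13:00, 13:10–13:30, 14:50–15:30, 15:40–16:20.
Wyatt ∩ Oren ∩ Jun ∩ Wei: 08:10–09:20, 10:20–10:40, 15:20–15:30, 15:40–16:20.
Wyatt ∩ Oren ∩ Jun ∩ Wei ∩ Pablo: 08:10–09:20, 10:20–10:40, 15:20–15:30, 15:40–16:20.
Wyatt ∩ Oren ∩ Jun ∩ Wei ∩ Pablo ∩ Viktor: 08:10–09:20, 10:20–10:40, 15:20–15:30, 15:40–16:00.
Windows ≥ 60 min: 08:10–09:20.
Latest start in the last window 08:10–09:20 is 09:20 − 60 min = 08:20.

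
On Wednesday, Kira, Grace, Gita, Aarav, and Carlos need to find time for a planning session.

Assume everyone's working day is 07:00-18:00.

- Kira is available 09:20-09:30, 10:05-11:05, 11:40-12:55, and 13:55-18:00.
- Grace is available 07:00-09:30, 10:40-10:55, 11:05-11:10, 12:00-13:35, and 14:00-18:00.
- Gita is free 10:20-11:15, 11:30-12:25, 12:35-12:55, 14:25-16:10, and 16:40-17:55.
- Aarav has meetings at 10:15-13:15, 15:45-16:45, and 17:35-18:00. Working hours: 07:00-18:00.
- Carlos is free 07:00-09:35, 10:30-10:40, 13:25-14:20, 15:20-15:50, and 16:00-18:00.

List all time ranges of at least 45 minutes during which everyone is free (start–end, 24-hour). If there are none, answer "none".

Aarav free within 07:00–18:00: 07:00–10:15, 13:15–15:45, 16:45–17:35.
Kira ∩ Grace: 09:20–09:30, 10:40–10:55, 12:00–12:55, 14:00–18:00.
Kira ∩ Grace ∩ Gita: 10:40–10:55, 12:00–12:25, 12:35–12:55, 14:25–16:10, 16:40–17:55.
Kira ∩ Grace ∩ Gita ∩ Aarav: 14:25–15:45, 16:45–17:35.
Kira ∩ Grace ∩ Gita ∩ Aarav ∩ Carlos: 15:20–15:45, 16:45–17:35.
Windows ≥ 45 min: 16:45–17:35.

16:45–17:35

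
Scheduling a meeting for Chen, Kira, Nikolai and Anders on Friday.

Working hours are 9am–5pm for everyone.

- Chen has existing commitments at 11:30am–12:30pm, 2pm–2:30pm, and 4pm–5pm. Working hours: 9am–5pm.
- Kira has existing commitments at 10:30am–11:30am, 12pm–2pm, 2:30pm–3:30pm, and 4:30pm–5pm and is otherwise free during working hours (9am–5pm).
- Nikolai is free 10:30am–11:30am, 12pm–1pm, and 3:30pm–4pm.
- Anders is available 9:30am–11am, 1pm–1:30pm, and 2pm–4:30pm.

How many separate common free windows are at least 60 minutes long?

0

Chen free within 09:00–17:00: 09:00–11:30, 12:30–14:00, 14:30–16:00.
Kira free within 09:00–17:00: 09:00–10:30, 11:30–12:00, 14:00–14:30, 15:30–16:30.
Chen ∩ Kira: 09:00–10:30, 15:30–16:00.
Chen ∩ Kira ∩ Nikolai: 15:30–16:00.
Chen ∩ Kira ∩ Nikolai ∩ Anders: 15:30–16:00.
Windows ≥ 60 min: (none).
That's 0 windows.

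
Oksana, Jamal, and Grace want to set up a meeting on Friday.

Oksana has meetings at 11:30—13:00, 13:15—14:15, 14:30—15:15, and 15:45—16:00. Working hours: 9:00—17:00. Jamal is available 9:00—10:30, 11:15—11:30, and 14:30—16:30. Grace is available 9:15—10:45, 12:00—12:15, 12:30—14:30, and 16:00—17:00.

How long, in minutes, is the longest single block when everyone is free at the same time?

75 minutes

Oksana free within 09:00–17:00: 09:00–11:30, 13:00–13:15, 14:15–14:30, 15:15–15:45, 16:00–17:00.
Oksana ∩ Jamal: 09:00–10:30, 11:15–11:30, 15:15–15:45, 16:00–16:30.
Oksana ∩ Jamal ∩ Grace: 09:15–10:30, 16:00–16:30.
Common window lengths: 75, 30 min; longest is 75.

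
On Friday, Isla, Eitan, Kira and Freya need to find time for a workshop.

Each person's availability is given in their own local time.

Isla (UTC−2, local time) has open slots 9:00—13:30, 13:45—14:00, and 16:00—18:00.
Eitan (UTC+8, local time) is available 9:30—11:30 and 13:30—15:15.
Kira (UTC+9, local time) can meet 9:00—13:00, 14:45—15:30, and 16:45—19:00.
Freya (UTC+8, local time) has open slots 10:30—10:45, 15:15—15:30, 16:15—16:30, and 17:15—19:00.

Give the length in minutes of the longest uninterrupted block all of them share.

Isla → UTC: 11:00–15:30, 15:45–16:00, 18:00–20:00.
Eitan → UTC: 01:30–03:30, 05:30–07:15.
Kira → UTC: 00:00–04:00, 05:45–06:30, 07:45–10:00.
Freya → UTC: 02:30–02:45, 07:15–07:30, 08:15–08:30, 09:15–11:00.
Isla ∩ Eitan: (none).
Isla ∩ Eitan ∩ Kira: (none).
Isla ∩ Eitan ∩ Kira ∩ Freya: (none).
No common window.

0 minutes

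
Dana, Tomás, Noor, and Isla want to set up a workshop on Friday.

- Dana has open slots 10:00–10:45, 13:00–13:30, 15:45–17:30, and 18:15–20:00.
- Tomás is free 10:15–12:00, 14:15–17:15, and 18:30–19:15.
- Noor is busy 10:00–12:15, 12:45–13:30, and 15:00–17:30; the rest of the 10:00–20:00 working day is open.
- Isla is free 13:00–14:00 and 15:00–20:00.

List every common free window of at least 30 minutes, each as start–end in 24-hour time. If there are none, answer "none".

18:30–19:15

Noor free within 10:00–20:00: 12:15–12:45, 13:30–15:00, 17:30–20:00.
Dana ∩ Tomás: 10:15–10:45, 15:45–17:15, 18:30–19:15.
Dana ∩ Tomás ∩ Noor: 18:30–19:15.
Dana ∩ Tomás ∩ Noor ∩ Isla: 18:30–19:15.
Windows ≥ 30 min: 18:30–19:15.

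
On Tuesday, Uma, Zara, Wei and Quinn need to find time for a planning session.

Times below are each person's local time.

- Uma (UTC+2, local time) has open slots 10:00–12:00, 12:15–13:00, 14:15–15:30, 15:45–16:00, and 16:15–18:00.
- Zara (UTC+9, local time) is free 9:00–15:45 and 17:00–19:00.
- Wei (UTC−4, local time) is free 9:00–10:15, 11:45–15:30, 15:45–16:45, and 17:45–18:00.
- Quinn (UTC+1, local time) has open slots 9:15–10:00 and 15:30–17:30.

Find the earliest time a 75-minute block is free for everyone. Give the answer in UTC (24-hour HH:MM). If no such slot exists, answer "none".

none

Uma → UTC: 08:00–10:00, 10:15–11:00, 12:15–13:30, 13:45–14:00, 14:15–16:00.
Zara → UTC: 00:00–06:45, 08:00–10:00.
Wei → UTC: 13:00–14:15, 15:45–19:30, 19:45–20:45, 21:45–22:00.
Quinn → UTC: 08:15–09:00, 14:30–16:30.
Uma ∩ Zara: 08:00–10:00.
Uma ∩ Zara ∩ Wei: (none).
Uma ∩ Zara ∩ Wei ∩ Quinn: (none).
Windows ≥ 75 min: (none).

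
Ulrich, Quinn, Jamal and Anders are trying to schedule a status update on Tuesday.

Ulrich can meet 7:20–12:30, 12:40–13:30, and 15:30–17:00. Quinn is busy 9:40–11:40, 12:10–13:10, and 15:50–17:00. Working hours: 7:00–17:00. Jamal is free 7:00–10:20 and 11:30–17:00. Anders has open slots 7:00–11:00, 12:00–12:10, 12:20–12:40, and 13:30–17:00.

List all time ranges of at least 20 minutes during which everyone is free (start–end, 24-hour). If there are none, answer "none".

07:20–09:40, 15:30–15:50

Quinn free within 07:00–17:00: 07:00–09:40, 11:40–12:10, 13:10–15:50.
Ulrich ∩ Quinn: 07:20–09:40, 11:40–12:10, 13:10–13:30, 15:30–15:50.
Ulrich ∩ Quinn ∩ Jamal: 07:20–09:40, 11:40–12:10, 13:10–13:30, 15:30–15:50.
Ulrich ∩ Quinn ∩ Jamal ∩ Anders: 07:20–09:40, 12:00–12:10, 15:30–15:50.
Windows ≥ 20 min: 07:20–09:40, 15:30–15:50.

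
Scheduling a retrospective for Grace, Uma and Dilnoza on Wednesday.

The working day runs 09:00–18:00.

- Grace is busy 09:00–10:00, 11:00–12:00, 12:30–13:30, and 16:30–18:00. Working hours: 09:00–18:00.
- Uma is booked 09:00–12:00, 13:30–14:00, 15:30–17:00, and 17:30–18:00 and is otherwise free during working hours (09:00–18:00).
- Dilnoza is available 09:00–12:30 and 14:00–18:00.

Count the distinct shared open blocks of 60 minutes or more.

1

Grace free within 09:00–18:00: 10:00–11:00, 12:00–12:30, 13:30–16:30.
Uma free within 09:00–18:00: 12:00–13:30, 14:00–15:30, 17:00–17:30.
Grace ∩ Uma: 12:00–12:30, 14:00–15:30.
Grace ∩ Uma ∩ Dilnoza: 12:00–12:30, 14:00–15:30.
Windows ≥ 60 min: 14:00–15:30.
That's 1 window.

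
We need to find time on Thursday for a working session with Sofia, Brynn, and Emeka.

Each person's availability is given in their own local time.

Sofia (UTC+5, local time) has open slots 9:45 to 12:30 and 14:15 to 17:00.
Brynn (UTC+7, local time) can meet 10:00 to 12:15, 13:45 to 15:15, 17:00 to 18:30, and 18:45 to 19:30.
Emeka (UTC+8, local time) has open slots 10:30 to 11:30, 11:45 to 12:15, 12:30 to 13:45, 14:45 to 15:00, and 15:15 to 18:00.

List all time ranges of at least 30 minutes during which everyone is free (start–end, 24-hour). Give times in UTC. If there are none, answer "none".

04:45–05:15

Sofia → UTC: 04:45–07:30, 09:15–12:00.
Brynn → UTC: 03:00–05:15, 06:45–08:15, 10:00–11:30, 11:45–12:30.
Emeka → UTC: 02:30–03:30, 03:45–04:15, 04:30–05:45, 06:45–07:00, 07:15–10:00.
Sofia ∩ Brynn: 04:45–05:15, 06:45–07:30, 10:00–11:30, 11:45–12:00.
Sofia ∩ Brynn ∩ Emeka: 04:45–05:15, 06:45–07:00, 07:15–07:30.
Windows ≥ 30 min: 04:45–05:15.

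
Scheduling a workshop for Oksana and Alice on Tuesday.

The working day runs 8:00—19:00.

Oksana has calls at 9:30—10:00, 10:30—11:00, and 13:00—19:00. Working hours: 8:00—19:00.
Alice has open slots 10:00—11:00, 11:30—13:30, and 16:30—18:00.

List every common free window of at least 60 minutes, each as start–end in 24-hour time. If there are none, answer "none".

Oksana free within 08:00–19:00: 08:00–09:30, 10:00–10:30, 11:00–13:00.
Oksana ∩ Alice: 10:00–10:30, 11:30–13:00.
Windows ≥ 60 min: 11:30–13:00.

11:30–13:00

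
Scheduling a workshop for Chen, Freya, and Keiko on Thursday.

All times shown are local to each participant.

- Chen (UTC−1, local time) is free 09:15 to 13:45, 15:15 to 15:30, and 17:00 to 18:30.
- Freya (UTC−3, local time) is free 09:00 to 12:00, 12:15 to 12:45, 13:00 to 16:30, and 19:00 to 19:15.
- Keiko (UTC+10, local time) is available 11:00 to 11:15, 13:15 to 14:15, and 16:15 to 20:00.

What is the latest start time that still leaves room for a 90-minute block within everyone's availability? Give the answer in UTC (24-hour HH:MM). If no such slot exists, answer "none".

none

Chen → UTC: 10:15–14:45, 16:15–16:30, 18:00–19:30.
Freya → UTC: 12:00–15:00, 15:15–15:45, 16:00–19:30, 22:00–22:15.
Keiko → UTC: 01:00–01:15, 03:15–04:15, 06:15–10:00.
Chen ∩ Freya: 12:00–14:45, 16:15–16:30, 18:00–19:30.
Chen ∩ Freya ∩ Keiko: (none).
Windows ≥ 90 min: (none).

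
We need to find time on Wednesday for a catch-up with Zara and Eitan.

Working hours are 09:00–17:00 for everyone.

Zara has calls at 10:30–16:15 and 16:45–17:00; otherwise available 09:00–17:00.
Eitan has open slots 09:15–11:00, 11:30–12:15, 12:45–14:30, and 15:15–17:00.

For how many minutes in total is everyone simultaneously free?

Zara free within 09:00–17:00: 09:00–10:30, 16:15–16:45.
Zara ∩ Eitan: 09:15–10:30, 16:15–16:45.
Total common minutes: 75 + 30 = 105.

105 minutes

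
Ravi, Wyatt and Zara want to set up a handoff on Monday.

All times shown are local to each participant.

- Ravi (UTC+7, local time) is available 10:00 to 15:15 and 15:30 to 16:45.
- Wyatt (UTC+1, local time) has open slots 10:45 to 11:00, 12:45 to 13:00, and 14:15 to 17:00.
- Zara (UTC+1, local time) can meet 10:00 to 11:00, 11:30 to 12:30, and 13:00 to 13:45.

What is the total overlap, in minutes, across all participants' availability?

0 minutes

Ravi → UTC: 03:00–08:15, 08:30–09:45.
Wyatt → UTC: 09:45–10:00, 11:45–12:00, 13:15–16:00.
Zara → UTC: 09:00–10:00, 10:30–11:30, 12:00–12:45.
Ravi ∩ Wyatt: (none).
Ravi ∩ Wyatt ∩ Zara: (none).
Total common minutes: 0.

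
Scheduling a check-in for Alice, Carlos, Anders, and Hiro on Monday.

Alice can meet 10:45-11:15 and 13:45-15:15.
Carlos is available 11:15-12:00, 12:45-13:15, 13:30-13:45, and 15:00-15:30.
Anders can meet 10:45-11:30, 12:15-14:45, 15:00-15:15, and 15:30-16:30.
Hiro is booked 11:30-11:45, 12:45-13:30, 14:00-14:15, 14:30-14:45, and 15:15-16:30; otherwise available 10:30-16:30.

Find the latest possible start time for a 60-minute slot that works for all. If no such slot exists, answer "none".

none

Hiro free within 10:30–16:30: 10:30–11:30, 11:45–12:45, 13:30–14:00, 14:15–14:30, 14:45–15:15.
Alice ∩ Carlos: 15:00–15:15.
Alice ∩ Carlos ∩ Anders: 15:00–15:15.
Alice ∩ Carlos ∩ Anders ∩ Hiro: 15:00–15:15.
Windows ≥ 60 min: (none).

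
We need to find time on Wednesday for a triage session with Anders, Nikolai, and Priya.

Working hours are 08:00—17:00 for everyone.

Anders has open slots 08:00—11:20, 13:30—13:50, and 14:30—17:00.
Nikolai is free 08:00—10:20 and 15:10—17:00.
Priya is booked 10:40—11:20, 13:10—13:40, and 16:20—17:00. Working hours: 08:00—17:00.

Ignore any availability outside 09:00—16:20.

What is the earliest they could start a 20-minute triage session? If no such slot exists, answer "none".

Priya free within 08:00–17:00: 08:00–10:40, 11:20–13:10, 13:40–16:20.
Anders ∩ Nikolai: 08:00–10:20, 15:10–17:00.
Anders ∩ Nikolai ∩ Priya: 08:00–10:20, 15:10–16:20.
Restricted to 09:00–16:20: 09:00–10:20, 15:10–16:20.
Windows ≥ 20 min: 09:00–10:20, 15:10–16:20.
Earliest such window starts at 09:00.

09:00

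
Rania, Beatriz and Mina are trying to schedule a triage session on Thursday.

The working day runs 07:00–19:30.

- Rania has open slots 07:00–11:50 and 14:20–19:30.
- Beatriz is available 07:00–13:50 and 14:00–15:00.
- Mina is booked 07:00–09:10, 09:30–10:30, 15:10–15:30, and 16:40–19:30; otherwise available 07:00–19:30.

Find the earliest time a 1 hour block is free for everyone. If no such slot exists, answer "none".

10:30

Mina free within 07:00–19:30: 09:10–09:30, 10:30–15:10, 15:30–16:40.
Rania ∩ Beatriz: 07:00–11:50, 14:20–15:00.
Rania ∩ Beatriz ∩ Mina: 09:10–09:30, 10:30–11:50, 14:20–15:00.
Windows ≥ 60 min: 10:30–11:50.
Earliest such window starts at 10:30.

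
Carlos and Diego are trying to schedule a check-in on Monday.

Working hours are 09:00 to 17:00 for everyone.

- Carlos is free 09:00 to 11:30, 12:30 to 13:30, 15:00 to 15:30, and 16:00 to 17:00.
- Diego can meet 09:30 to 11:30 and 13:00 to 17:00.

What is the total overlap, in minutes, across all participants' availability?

Carlos ∩ Diego: 09:30–11:30, 13:00–13:30, 15:00–15:30, 16:00–17:00.
Total common minutes: 120 + 30 + 30 + 60 = 240.

240 minutes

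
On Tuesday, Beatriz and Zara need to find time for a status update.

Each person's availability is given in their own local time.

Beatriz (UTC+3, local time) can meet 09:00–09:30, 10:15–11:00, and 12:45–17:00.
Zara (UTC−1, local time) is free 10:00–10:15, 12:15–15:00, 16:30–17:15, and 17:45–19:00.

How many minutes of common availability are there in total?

Beatriz → UTC: 06:00–06:30, 07:15–08:00, 09:45–14:00.
Zara → UTC: 11:00–11:15, 13:15–16:00, 17:30–18:15, 18:45–20:00.
Beatriz ∩ Zara: 11:00–11:15, 13:15–14:00.
Total common minutes: 15 + 45 = 60.

60 minutes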